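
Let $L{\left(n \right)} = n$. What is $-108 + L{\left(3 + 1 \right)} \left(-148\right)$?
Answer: $-700$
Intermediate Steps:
$-108 + L{\left(3 + 1 \right)} \left(-148\right) = -108 + \left(3 + 1\right) \left(-148\right) = -108 + 4 \left(-148\right) = -108 - 592 = -700$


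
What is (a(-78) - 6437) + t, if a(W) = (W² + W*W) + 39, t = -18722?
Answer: -12952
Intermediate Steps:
a(W) = 39 + 2*W² (a(W) = (W² + W²) + 39 = 2*W² + 39 = 39 + 2*W²)
(a(-78) - 6437) + t = ((39 + 2*(-78)²) - 6437) - 18722 = ((39 + 2*6084) - 6437) - 18722 = ((39 + 12168) - 6437) - 18722 = (12207 - 6437) - 18722 = 5770 - 18722 = -12952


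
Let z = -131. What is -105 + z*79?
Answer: -10454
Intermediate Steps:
-105 + z*79 = -105 - 131*79 = -105 - 10349 = -10454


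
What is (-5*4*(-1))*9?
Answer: 180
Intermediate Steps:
(-5*4*(-1))*9 = -20*(-1)*9 = 20*9 = 180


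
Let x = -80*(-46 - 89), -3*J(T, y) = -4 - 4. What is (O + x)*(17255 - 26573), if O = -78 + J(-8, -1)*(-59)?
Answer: -98441564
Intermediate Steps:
J(T, y) = 8/3 (J(T, y) = -(-4 - 4)/3 = -⅓*(-8) = 8/3)
x = 10800 (x = -80*(-135) = 10800)
O = -706/3 (O = -78 + (8/3)*(-59) = -78 - 472/3 = -706/3 ≈ -235.33)
(O + x)*(17255 - 26573) = (-706/3 + 10800)*(17255 - 26573) = (31694/3)*(-9318) = -98441564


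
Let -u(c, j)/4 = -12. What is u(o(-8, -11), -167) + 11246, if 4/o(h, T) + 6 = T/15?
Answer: 11294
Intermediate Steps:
o(h, T) = 4/(-6 + T/15)
u(c, j) = 48 (u(c, j) = -4*(-12) = 48)
u(o(-8, -11), -167) + 11246 = 48 + 11246 = 11294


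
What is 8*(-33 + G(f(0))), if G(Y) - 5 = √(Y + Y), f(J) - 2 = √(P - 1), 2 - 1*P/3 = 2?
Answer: -224 + 8*√(4 + 2*I) ≈ -207.53 + 3.8869*I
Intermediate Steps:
P = 0 (P = 6 - 3*2 = 6 - 6 = 0)
f(J) = 2 + I (f(J) = 2 + √(0 - 1) = 2 + √(-1) = 2 + I)
G(Y) = 5 + √2*√Y (G(Y) = 5 + √(Y + Y) = 5 + √(2*Y) = 5 + √2*√Y)
8*(-33 + G(f(0))) = 8*(-33 + (5 + √2*√(2 + I))) = 8*(-28 + √2*√(2 + I)) = -224 + 8*√2*√(2 + I)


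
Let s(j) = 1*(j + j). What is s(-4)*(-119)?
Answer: 952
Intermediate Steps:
s(j) = 2*j (s(j) = 1*(2*j) = 2*j)
s(-4)*(-119) = (2*(-4))*(-119) = -8*(-119) = 952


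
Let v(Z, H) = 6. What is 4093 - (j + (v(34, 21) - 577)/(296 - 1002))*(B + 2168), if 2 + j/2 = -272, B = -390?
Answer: 344880642/353 ≈ 9.7700e+5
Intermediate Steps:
j = -548 (j = -4 + 2*(-272) = -4 - 544 = -548)
4093 - (j + (v(34, 21) - 577)/(296 - 1002))*(B + 2168) = 4093 - (-548 + (6 - 577)/(296 - 1002))*(-390 + 2168) = 4093 - (-548 - 571/(-706))*1778 = 4093 - (-548 - 571*(-1/706))*1778 = 4093 - (-548 + 571/706)*1778 = 4093 - (-386317)*1778/706 = 4093 - 1*(-343435813/353) = 4093 + 343435813/353 = 344880642/353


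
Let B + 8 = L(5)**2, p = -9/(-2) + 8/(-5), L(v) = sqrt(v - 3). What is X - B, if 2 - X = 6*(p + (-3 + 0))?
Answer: 43/5 ≈ 8.6000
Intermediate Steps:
L(v) = sqrt(-3 + v)
p = 29/10 (p = -9*(-1/2) + 8*(-1/5) = 9/2 - 8/5 = 29/10 ≈ 2.9000)
B = -6 (B = -8 + (sqrt(-3 + 5))**2 = -8 + (sqrt(2))**2 = -8 + 2 = -6)
X = 13/5 (X = 2 - 6*(29/10 + (-3 + 0)) = 2 - 6*(29/10 - 3) = 2 - 6*(-1)/10 = 2 - 1*(-3/5) = 2 + 3/5 = 13/5 ≈ 2.6000)
X - B = 13/5 - 1*(-6) = 13/5 + 6 = 43/5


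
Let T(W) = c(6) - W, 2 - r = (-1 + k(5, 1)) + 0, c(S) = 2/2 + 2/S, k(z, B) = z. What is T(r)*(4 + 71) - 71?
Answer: 179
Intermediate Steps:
c(S) = 1 + 2/S (c(S) = 2*(½) + 2/S = 1 + 2/S)
r = -2 (r = 2 - ((-1 + 5) + 0) = 2 - (4 + 0) = 2 - 1*4 = 2 - 4 = -2)
T(W) = 4/3 - W (T(W) = (2 + 6)/6 - W = (⅙)*8 - W = 4/3 - W)
T(r)*(4 + 71) - 71 = (4/3 - 1*(-2))*(4 + 71) - 71 = (4/3 + 2)*75 - 71 = (10/3)*75 - 71 = 250 - 71 = 179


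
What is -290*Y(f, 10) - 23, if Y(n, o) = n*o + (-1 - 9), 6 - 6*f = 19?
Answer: 27481/3 ≈ 9160.3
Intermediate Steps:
f = -13/6 (f = 1 - ⅙*19 = 1 - 19/6 = -13/6 ≈ -2.1667)
Y(n, o) = -10 + n*o (Y(n, o) = n*o - 10 = -10 + n*o)
-290*Y(f, 10) - 23 = -290*(-10 - 13/6*10) - 23 = -290*(-10 - 65/3) - 23 = -290*(-95/3) - 23 = 27550/3 - 23 = 27481/3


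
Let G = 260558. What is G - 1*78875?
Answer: 181683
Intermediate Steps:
G - 1*78875 = 260558 - 1*78875 = 260558 - 78875 = 181683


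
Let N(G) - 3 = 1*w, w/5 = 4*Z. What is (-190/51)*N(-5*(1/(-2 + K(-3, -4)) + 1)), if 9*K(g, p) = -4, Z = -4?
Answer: 14630/51 ≈ 286.86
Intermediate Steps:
K(g, p) = -4/9 (K(g, p) = (1/9)*(-4) = -4/9)
w = -80 (w = 5*(4*(-4)) = 5*(-16) = -80)
N(G) = -77 (N(G) = 3 + 1*(-80) = 3 - 80 = -77)
(-190/51)*N(-5*(1/(-2 + K(-3, -4)) + 1)) = -190/51*(-77) = 14630/51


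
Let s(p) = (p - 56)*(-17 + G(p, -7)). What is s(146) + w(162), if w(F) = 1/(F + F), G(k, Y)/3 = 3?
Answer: -233279/324 ≈ -720.00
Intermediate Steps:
G(k, Y) = 9 (G(k, Y) = 3*3 = 9)
s(p) = 448 - 8*p (s(p) = (p - 56)*(-17 + 9) = (-56 + p)*(-8) = 448 - 8*p)
w(F) = 1/(2*F)
s(146) + w(162) = (448 - 8*146) + (½)/162 = (448 - 1168) + (½)*(1/162) = -720 + 1/324 = -233279/324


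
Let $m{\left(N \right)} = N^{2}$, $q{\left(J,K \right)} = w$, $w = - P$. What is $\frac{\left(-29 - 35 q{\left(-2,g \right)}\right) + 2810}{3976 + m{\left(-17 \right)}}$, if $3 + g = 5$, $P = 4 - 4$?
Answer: $\frac{2781}{4265} \approx 0.65205$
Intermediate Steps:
$P = 0$ ($P = 4 - 4 = 0$)
$g = 2$ ($g = -3 + 5 = 2$)
$w = 0$ ($w = \left(-1\right) 0 = 0$)
$q{\left(J,K \right)} = 0$
$\frac{\left(-29 - 35 q{\left(-2,g \right)}\right) + 2810}{3976 + m{\left(-17 \right)}} = \frac{\left(-29 - 0\right) + 2810}{3976 + \left(-17\right)^{2}} = \frac{\left(-29 + 0\right) + 2810}{3976 + 289} = \frac{-29 + 2810}{4265} = 2781 \cdot \frac{1}{4265} = \frac{2781}{4265}$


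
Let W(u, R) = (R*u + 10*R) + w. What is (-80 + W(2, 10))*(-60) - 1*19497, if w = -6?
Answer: -21537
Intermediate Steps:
W(u, R) = -6 + 10*R + R*u (W(u, R) = (R*u + 10*R) - 6 = (10*R + R*u) - 6 = -6 + 10*R + R*u)
(-80 + W(2, 10))*(-60) - 1*19497 = (-80 + (-6 + 10*10 + 10*2))*(-60) - 1*19497 = (-80 + (-6 + 100 + 20))*(-60) - 19497 = (-80 + 114)*(-60) - 19497 = 34*(-60) - 19497 = -2040 - 19497 = -21537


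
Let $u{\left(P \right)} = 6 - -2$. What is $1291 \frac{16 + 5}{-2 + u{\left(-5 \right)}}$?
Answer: $\frac{9037}{2} \approx 4518.5$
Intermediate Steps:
$u{\left(P \right)} = 8$ ($u{\left(P \right)} = 6 + 2 = 8$)
$1291 \frac{16 + 5}{-2 + u{\left(-5 \right)}} = 1291 \frac{16 + 5}{-2 + 8} = 1291 \cdot \frac{21}{6} = 1291 \cdot 21 \cdot \frac{1}{6} = 1291 \cdot \frac{7}{2} = \frac{9037}{2}$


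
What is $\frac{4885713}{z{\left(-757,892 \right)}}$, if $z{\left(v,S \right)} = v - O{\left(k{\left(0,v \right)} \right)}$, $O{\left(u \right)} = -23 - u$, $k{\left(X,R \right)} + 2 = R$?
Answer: $- \frac{4885713}{1493} \approx -3272.4$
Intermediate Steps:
$k{\left(X,R \right)} = -2 + R$
$z{\left(v,S \right)} = 21 + 2 v$ ($z{\left(v,S \right)} = v - \left(-23 - \left(-2 + v\right)\right) = v - \left(-21 - v\right) = v + \left(21 + v\right) = 21 + 2 v$)
$\frac{4885713}{z{\left(-757,892 \right)}} = \frac{4885713}{21 + 2 \left(-757\right)} = \frac{4885713}{21 - 1514} = \frac{4885713}{-1493} = 4885713 \left(- \frac{1}{1493}\right) = - \frac{4885713}{1493}$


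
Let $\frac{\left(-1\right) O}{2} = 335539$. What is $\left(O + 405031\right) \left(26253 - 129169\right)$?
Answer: $27380493052$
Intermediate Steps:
$O = -671078$ ($O = \left(-2\right) 335539 = -671078$)
$\left(O + 405031\right) \left(26253 - 129169\right) = \left(-671078 + 405031\right) \left(26253 - 129169\right) = \left(-266047\right) \left(-102916\right) = 27380493052$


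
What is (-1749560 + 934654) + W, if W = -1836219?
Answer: -2651125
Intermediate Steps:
(-1749560 + 934654) + W = (-1749560 + 934654) - 1836219 = -814906 - 1836219 = -2651125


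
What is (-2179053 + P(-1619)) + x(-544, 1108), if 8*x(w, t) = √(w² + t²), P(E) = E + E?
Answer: -2182291 + 5*√3809/2 ≈ -2.1821e+6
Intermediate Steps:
P(E) = 2*E
x(w, t) = √(t² + w²)/8 (x(w, t) = √(w² + t²)/8 = √(t² + w²)/8)
(-2179053 + P(-1619)) + x(-544, 1108) = (-2179053 + 2*(-1619)) + √(1108² + (-544)²)/8 = (-2179053 - 3238) + √(1227664 + 295936)/8 = -2182291 + √1523600/8 = -2182291 + (20*√3809)/8 = -2182291 + 5*√3809/2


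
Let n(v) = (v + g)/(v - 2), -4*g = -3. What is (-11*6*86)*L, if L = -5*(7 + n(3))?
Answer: 305085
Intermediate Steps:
g = 3/4 (g = -1/4*(-3) = 3/4 ≈ 0.75000)
n(v) = (3/4 + v)/(-2 + v) (n(v) = (v + 3/4)/(v - 2) = (3/4 + v)/(-2 + v))
L = -215/4 (L = -5*(7 + (3/4 + 3)/(-2 + 3)) = -5*(7 + (15/4)/1) = -5*(7 + 1*(15/4)) = -5*(7 + 15/4) = -5*43/4 = -215/4 ≈ -53.750)
(-11*6*86)*L = (-11*6*86)*(-215/4) = -66*86*(-215/4) = -5676*(-215/4) = 305085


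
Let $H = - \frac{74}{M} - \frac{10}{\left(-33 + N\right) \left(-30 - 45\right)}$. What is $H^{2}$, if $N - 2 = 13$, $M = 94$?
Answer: $\frac{25421764}{40259025} \approx 0.63146$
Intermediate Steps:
$N = 15$ ($N = 2 + 13 = 15$)
$H = - \frac{5042}{6345}$ ($H = - \frac{74}{94} - \frac{10}{\left(-33 + 15\right) \left(-30 - 45\right)} = \left(-74\right) \frac{1}{94} - \frac{10}{\left(-18\right) \left(-75\right)} = - \frac{37}{47} - \frac{10}{1350} = - \frac{37}{47} - \frac{1}{135} = - \frac{5042}{6345} \approx -0.79464$)
$H^{2} = \left(- \frac{5042}{6345}\right)^{2} = \frac{25421764}{40259025}$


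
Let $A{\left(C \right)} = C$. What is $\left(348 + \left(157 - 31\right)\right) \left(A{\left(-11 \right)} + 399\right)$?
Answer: $183912$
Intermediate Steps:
$\left(348 + \left(157 - 31\right)\right) \left(A{\left(-11 \right)} + 399\right) = \left(348 + \left(157 - 31\right)\right) \left(-11 + 399\right) = \left(348 + \left(157 - 31\right)\right) 388 = \left(348 + 126\right) 388 = 474 \cdot 388 = 183912$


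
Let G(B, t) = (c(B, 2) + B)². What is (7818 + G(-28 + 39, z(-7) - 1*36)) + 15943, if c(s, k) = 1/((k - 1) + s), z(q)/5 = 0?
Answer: 3439273/144 ≈ 23884.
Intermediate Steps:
z(q) = 0 (z(q) = 5*0 = 0)
c(s, k) = 1/(-1 + k + s) (c(s, k) = 1/((-1 + k) + s) = 1/(-1 + k + s))
G(B, t) = (B + 1/(1 + B))² (G(B, t) = (1/(-1 + 2 + B) + B)² = (1/(1 + B) + B)² = (B + 1/(1 + B))²)
(7818 + G(-28 + 39, z(-7) - 1*36)) + 15943 = (7818 + (1 + (-28 + 39)*(1 + (-28 + 39)))²/(1 + (-28 + 39))²) + 15943 = (7818 + (1 + 11*(1 + 11))²/(1 + 11)²) + 15943 = (7818 + (1 + 11*12)²/12²) + 15943 = (7818 + (1 + 132)²/144) + 15943 = (7818 + (1/144)*133²) + 15943 = (7818 + (1/144)*17689) + 15943 = (7818 + 17689/144) + 15943 = 1143481/144 + 15943 = 3439273/144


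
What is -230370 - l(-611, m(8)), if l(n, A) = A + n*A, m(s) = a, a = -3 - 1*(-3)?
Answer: -230370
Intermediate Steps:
a = 0 (a = -3 + 3 = 0)
m(s) = 0
l(n, A) = A + A*n
-230370 - l(-611, m(8)) = -230370 - 0*(1 - 611) = -230370 - 0*(-610) = -230370 - 1*0 = -230370 + 0 = -230370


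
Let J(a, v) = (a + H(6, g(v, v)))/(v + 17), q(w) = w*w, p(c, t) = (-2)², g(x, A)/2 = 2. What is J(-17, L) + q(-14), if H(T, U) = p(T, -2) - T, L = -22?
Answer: 999/5 ≈ 199.80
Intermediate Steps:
g(x, A) = 4 (g(x, A) = 2*2 = 4)
p(c, t) = 4
q(w) = w²
H(T, U) = 4 - T
J(a, v) = (-2 + a)/(17 + v) (J(a, v) = (a + (4 - 1*6))/(v + 17) = (a + (4 - 6))/(17 + v) = (a - 2)/(17 + v) = (-2 + a)/(17 + v))
J(-17, L) + q(-14) = (-2 - 17)/(17 - 22) + (-14)² = -19/(-5) + 196 = -⅕*(-19) + 196 = 19/5 + 196 = 999/5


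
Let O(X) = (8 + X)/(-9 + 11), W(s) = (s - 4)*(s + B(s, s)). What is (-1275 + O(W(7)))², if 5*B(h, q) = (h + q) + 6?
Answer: 6295081/4 ≈ 1.5738e+6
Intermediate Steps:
B(h, q) = 6/5 + h/5 + q/5 (B(h, q) = ((h + q) + 6)/5 = (6 + h + q)/5 = 6/5 + h/5 + q/5)
W(s) = (-4 + s)*(6/5 + 7*s/5) (W(s) = (s - 4)*(s + (6/5 + s/5 + s/5)) = (-4 + s)*(s + (6/5 + 2*s/5)) = (-4 + s)*(6/5 + 7*s/5))
O(X) = 4 + X/2 (O(X) = (8 + X)/2 = (8 + X)*(½) = 4 + X/2)
(-1275 + O(W(7)))² = (-1275 + (4 + (-24/5 - 22/5*7 + (7/5)*7²)/2))² = (-1275 + (4 + (-24/5 - 154/5 + (7/5)*49)/2))² = (-1275 + (4 + (-24/5 - 154/5 + 343/5)/2))² = (-1275 + (4 + (½)*33))² = (-1275 + (4 + 33/2))² = (-1275 + 41/2)² = (-2509/2)² = 6295081/4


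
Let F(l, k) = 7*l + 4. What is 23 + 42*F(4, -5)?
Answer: 1367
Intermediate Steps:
F(l, k) = 4 + 7*l
23 + 42*F(4, -5) = 23 + 42*(4 + 7*4) = 23 + 42*(4 + 28) = 23 + 42*32 = 23 + 1344 = 1367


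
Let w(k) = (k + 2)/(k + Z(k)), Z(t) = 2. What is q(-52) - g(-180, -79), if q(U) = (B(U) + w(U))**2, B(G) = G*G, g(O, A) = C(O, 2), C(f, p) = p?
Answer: 7317023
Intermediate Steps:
g(O, A) = 2
w(k) = 1 (w(k) = (k + 2)/(k + 2) = (2 + k)/(2 + k) = 1)
B(G) = G**2
q(U) = (1 + U**2)**2 (q(U) = (U**2 + 1)**2 = (1 + U**2)**2)
q(-52) - g(-180, -79) = (1 + (-52)**2)**2 - 1*2 = (1 + 2704)**2 - 2 = 2705**2 - 2 = 7317025 - 2 = 7317023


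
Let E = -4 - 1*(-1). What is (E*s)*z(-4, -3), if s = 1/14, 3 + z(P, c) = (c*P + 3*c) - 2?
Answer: 3/7 ≈ 0.42857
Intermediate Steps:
z(P, c) = -5 + 3*c + P*c (z(P, c) = -3 + ((c*P + 3*c) - 2) = -3 + ((P*c + 3*c) - 2) = -3 + ((3*c + P*c) - 2) = -3 + (-2 + 3*c + P*c) = -5 + 3*c + P*c)
E = -3 (E = -4 + 1 = -3)
s = 1/14 ≈ 0.071429
(E*s)*z(-4, -3) = (-3*1/14)*(-5 + 3*(-3) - 4*(-3)) = -3*(-5 - 9 + 12)/14 = -3/14*(-2) = 3/7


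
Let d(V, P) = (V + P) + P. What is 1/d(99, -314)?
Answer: -1/529 ≈ -0.0018904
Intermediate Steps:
d(V, P) = V + 2*P (d(V, P) = (P + V) + P = V + 2*P)
1/d(99, -314) = 1/(99 + 2*(-314)) = 1/(99 - 628) = 1/(-529) = -1/529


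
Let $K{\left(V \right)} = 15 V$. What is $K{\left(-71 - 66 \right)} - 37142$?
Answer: $-39197$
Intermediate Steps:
$K{\left(-71 - 66 \right)} - 37142 = 15 \left(-71 - 66\right) - 37142 = 15 \left(-137\right) - 37142 = -2055 - 37142 = -39197$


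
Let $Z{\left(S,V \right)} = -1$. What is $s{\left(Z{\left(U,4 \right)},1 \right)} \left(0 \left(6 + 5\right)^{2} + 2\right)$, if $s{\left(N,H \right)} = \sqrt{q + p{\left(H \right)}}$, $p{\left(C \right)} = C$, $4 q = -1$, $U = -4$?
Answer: $\sqrt{3} \approx 1.732$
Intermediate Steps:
$q = - \frac{1}{4}$ ($q = \frac{1}{4} \left(-1\right) = - \frac{1}{4} \approx -0.25$)
$s{\left(N,H \right)} = \sqrt{- \frac{1}{4} + H}$
$s{\left(Z{\left(U,4 \right)},1 \right)} \left(0 \left(6 + 5\right)^{2} + 2\right) = \frac{\sqrt{-1 + 4 \cdot 1}}{2} \left(0 \left(6 + 5\right)^{2} + 2\right) = \frac{\sqrt{-1 + 4}}{2} \left(0 \cdot 11^{2} + 2\right) = \frac{\sqrt{3}}{2} \left(0 \cdot 121 + 2\right) = \frac{\sqrt{3}}{2} \left(0 + 2\right) = \frac{\sqrt{3}}{2} \cdot 2 = \sqrt{3}$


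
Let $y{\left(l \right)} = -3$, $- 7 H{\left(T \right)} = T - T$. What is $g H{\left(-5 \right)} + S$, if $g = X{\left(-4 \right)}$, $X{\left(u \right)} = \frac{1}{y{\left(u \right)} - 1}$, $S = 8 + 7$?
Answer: $15$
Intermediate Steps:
$H{\left(T \right)} = 0$ ($H{\left(T \right)} = - \frac{T - T}{7} = \left(- \frac{1}{7}\right) 0 = 0$)
$S = 15$
$X{\left(u \right)} = - \frac{1}{4}$ ($X{\left(u \right)} = \frac{1}{-3 - 1} = \frac{1}{-4} = - \frac{1}{4}$)
$g = - \frac{1}{4} \approx -0.25$
$g H{\left(-5 \right)} + S = \left(- \frac{1}{4}\right) 0 + 15 = 0 + 15 = 15$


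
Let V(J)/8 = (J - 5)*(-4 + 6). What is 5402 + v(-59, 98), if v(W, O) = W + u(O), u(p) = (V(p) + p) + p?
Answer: 7027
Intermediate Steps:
V(J) = -80 + 16*J (V(J) = 8*((J - 5)*(-4 + 6)) = 8*((-5 + J)*2) = 8*(-10 + 2*J) = -80 + 16*J)
u(p) = -80 + 18*p (u(p) = ((-80 + 16*p) + p) + p = (-80 + 17*p) + p = -80 + 18*p)
v(W, O) = -80 + W + 18*O (v(W, O) = W + (-80 + 18*O) = -80 + W + 18*O)
5402 + v(-59, 98) = 5402 + (-80 - 59 + 18*98) = 5402 + (-80 - 59 + 1764) = 5402 + 1625 = 7027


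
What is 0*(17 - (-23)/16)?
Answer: 0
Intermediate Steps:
0*(17 - (-23)/16) = 0*(17 - 1*(-23/16)) = 0*(17 + 23/16) = 0*(295/16) = 0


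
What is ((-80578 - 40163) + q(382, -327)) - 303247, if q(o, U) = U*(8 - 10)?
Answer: -423334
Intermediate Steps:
q(o, U) = -2*U (q(o, U) = U*(-2) = -2*U)
((-80578 - 40163) + q(382, -327)) - 303247 = ((-80578 - 40163) - 2*(-327)) - 303247 = (-120741 + 654) - 303247 = -120087 - 303247 = -423334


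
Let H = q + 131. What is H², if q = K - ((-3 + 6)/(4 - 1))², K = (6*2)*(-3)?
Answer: 8836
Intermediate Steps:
K = -36 (K = 12*(-3) = -36)
q = -37 (q = -36 - ((-3 + 6)/(4 - 1))² = -36 - (3/3)² = -36 - (3*(⅓))² = -36 - 1*1² = -36 - 1*1 = -36 - 1 = -37)
H = 94 (H = -37 + 131 = 94)
H² = 94² = 8836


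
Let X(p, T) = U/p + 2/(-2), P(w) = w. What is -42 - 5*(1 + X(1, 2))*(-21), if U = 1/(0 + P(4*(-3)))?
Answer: -203/4 ≈ -50.750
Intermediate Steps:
U = -1/12 (U = 1/(0 + 4*(-3)) = 1/(0 - 12) = 1/(-12) = -1/12 ≈ -0.083333)
X(p, T) = -1 - 1/(12*p) (X(p, T) = -1/(12*p) + 2/(-2) = -1/(12*p) + 2*(-1/2) = -1/(12*p) - 1 = -1 - 1/(12*p))
-42 - 5*(1 + X(1, 2))*(-21) = -42 - 5*(1 + (-1/12 - 1*1)/1)*(-21) = -42 - 5*(1 + 1*(-1/12 - 1))*(-21) = -42 - 5*(1 + 1*(-13/12))*(-21) = -42 - 5*(1 - 13/12)*(-21) = -42 - 5*(-1/12)*(-21) = -42 + (5/12)*(-21) = -42 - 35/4 = -203/4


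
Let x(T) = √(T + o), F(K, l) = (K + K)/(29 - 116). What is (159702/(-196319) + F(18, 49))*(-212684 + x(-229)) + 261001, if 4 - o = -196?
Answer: 2972006871475/5693251 - 6987186*I*√29/5693251 ≈ 5.2202e+5 - 6.6091*I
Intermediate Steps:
o = 200 (o = 4 - 1*(-196) = 4 + 196 = 200)
F(K, l) = -2*K/87 (F(K, l) = (2*K)/(-87) = (2*K)*(-1/87) = -2*K/87)
x(T) = √(200 + T) (x(T) = √(T + 200) = √(200 + T))
(159702/(-196319) + F(18, 49))*(-212684 + x(-229)) + 261001 = (159702/(-196319) - 2/87*18)*(-212684 + √(200 - 229)) + 261001 = (159702*(-1/196319) - 12/29)*(-212684 + √(-29)) + 261001 = (-159702/196319 - 12/29)*(-212684 + I*√29) + 261001 = -6987186*(-212684 + I*√29)/5693251 + 261001 = (1486062667224/5693251 - 6987186*I*√29/5693251) + 261001 = 2972006871475/5693251 - 6987186*I*√29/5693251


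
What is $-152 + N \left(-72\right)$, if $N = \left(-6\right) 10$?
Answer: $4168$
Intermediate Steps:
$N = -60$
$-152 + N \left(-72\right) = -152 - -4320 = -152 + 4320 = 4168$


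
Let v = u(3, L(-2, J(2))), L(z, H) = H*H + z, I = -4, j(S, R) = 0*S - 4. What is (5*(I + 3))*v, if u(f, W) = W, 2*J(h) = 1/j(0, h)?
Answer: 635/64 ≈ 9.9219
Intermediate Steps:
j(S, R) = -4 (j(S, R) = 0 - 4 = -4)
J(h) = -⅛ (J(h) = (½)/(-4) = (½)*(-¼) = -⅛)
L(z, H) = z + H² (L(z, H) = H² + z = z + H²)
v = -127/64 (v = -2 + (-⅛)² = -2 + 1/64 = -127/64 ≈ -1.9844)
(5*(I + 3))*v = (5*(-4 + 3))*(-127/64) = (5*(-1))*(-127/64) = -5*(-127/64) = 635/64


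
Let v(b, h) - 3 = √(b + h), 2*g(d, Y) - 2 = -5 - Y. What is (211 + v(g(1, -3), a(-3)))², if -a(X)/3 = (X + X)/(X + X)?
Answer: (214 + I*√3)² ≈ 45793.0 + 741.3*I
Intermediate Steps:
g(d, Y) = -3/2 - Y/2 (g(d, Y) = 1 + (-5 - Y)/2 = 1 + (-5/2 - Y/2) = -3/2 - Y/2)
a(X) = -3 (a(X) = -3*(X + X)/(X + X) = -3*2*X/(2*X) = -3*2*X*1/(2*X) = -3*1 = -3)
v(b, h) = 3 + √(b + h)
(211 + v(g(1, -3), a(-3)))² = (211 + (3 + √((-3/2 - ½*(-3)) - 3)))² = (211 + (3 + √((-3/2 + 3/2) - 3)))² = (211 + (3 + √(0 - 3)))² = (211 + (3 + √(-3)))² = (211 + (3 + I*√3))² = (214 + I*√3)²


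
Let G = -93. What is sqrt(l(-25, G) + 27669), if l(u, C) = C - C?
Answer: sqrt(27669) ≈ 166.34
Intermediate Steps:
l(u, C) = 0
sqrt(l(-25, G) + 27669) = sqrt(0 + 27669) = sqrt(27669)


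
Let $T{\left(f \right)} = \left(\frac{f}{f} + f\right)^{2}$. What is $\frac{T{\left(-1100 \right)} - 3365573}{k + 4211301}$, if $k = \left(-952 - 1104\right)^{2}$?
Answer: $- \frac{2157772}{8438437} \approx -0.25571$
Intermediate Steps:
$k = 4227136$ ($k = \left(-2056\right)^{2} = 4227136$)
$T{\left(f \right)} = \left(1 + f\right)^{2}$
$\frac{T{\left(-1100 \right)} - 3365573}{k + 4211301} = \frac{\left(1 - 1100\right)^{2} - 3365573}{4227136 + 4211301} = \frac{\left(-1099\right)^{2} - 3365573}{8438437} = \left(1207801 - 3365573\right) \frac{1}{8438437} = \left(-2157772\right) \frac{1}{8438437} = - \frac{2157772}{8438437}$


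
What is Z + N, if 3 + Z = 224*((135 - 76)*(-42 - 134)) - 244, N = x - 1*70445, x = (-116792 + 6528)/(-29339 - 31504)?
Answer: -145822794580/60843 ≈ -2.3967e+6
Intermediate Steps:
x = 110264/60843 (x = -110264/(-60843) = -110264*(-1/60843) = 110264/60843 ≈ 1.8123)
N = -4285974871/60843 (N = 110264/60843 - 1*70445 = 110264/60843 - 70445 = -4285974871/60843 ≈ -70443.)
Z = -2326263 (Z = -3 + (224*((135 - 76)*(-42 - 134)) - 244) = -3 + (224*(59*(-176)) - 244) = -3 + (224*(-10384) - 244) = -3 + (-2326016 - 244) = -3 - 2326260 = -2326263)
Z + N = -2326263 - 4285974871/60843 = -145822794580/60843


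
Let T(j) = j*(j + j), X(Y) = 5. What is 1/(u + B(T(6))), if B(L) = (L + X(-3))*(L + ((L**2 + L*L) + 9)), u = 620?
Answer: 1/805193 ≈ 1.2419e-6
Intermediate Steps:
T(j) = 2*j**2 (T(j) = j*(2*j) = 2*j**2)
B(L) = (5 + L)*(9 + L + 2*L**2) (B(L) = (L + 5)*(L + ((L**2 + L*L) + 9)) = (5 + L)*(L + ((L**2 + L**2) + 9)) = (5 + L)*(L + (2*L**2 + 9)) = (5 + L)*(L + (9 + 2*L**2)) = (5 + L)*(9 + L + 2*L**2))
1/(u + B(T(6))) = 1/(620 + (45 + 2*(2*6**2)**3 + 11*(2*6**2)**2 + 14*(2*6**2))) = 1/(620 + (45 + 2*(2*36)**3 + 11*(2*36)**2 + 14*(2*36))) = 1/(620 + (45 + 2*72**3 + 11*72**2 + 14*72)) = 1/(620 + (45 + 2*373248 + 11*5184 + 1008)) = 1/(620 + (45 + 746496 + 57024 + 1008)) = 1/(620 + 804573) = 1/805193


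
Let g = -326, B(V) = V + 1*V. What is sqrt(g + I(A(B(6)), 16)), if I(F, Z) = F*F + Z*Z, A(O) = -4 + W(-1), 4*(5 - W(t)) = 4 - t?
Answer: I*sqrt(1119)/4 ≈ 8.3629*I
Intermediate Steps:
B(V) = 2*V (B(V) = V + V = 2*V)
W(t) = 4 + t/4 (W(t) = 5 - (4 - t)/4 = 5 + (-1 + t/4) = 4 + t/4)
A(O) = -1/4 (A(O) = -4 + (4 + (1/4)*(-1)) = -4 + (4 - 1/4) = -4 + 15/4 = -1/4)
I(F, Z) = F**2 + Z**2
sqrt(g + I(A(B(6)), 16)) = sqrt(-326 + ((-1/4)**2 + 16**2)) = sqrt(-326 + (1/16 + 256)) = sqrt(-326 + 4097/16) = sqrt(-1119/16) = I*sqrt(1119)/4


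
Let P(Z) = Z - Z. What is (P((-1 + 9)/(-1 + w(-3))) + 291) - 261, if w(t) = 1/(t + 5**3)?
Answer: 30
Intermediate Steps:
w(t) = 1/(125 + t) (w(t) = 1/(t + 125) = 1/(125 + t))
P(Z) = 0
(P((-1 + 9)/(-1 + w(-3))) + 291) - 261 = (0 + 291) - 261 = 291 - 261 = 30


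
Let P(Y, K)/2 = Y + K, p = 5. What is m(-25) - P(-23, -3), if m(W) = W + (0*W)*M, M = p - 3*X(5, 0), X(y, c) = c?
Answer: 27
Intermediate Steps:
P(Y, K) = 2*K + 2*Y (P(Y, K) = 2*(Y + K) = 2*(K + Y) = 2*K + 2*Y)
M = 5 (M = 5 - 3*0 = 5 + 0 = 5)
m(W) = W (m(W) = W + (0*W)*5 = W + 0*5 = W + 0 = W)
m(-25) - P(-23, -3) = -25 - (2*(-3) + 2*(-23)) = -25 - (-6 - 46) = -25 - 1*(-52) = -25 + 52 = 27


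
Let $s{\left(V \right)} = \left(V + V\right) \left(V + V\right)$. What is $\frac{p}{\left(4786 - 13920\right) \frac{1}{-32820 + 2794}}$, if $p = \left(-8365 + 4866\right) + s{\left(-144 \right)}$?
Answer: $\frac{1192707785}{4567} \approx 2.6116 \cdot 10^{5}$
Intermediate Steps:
$s{\left(V \right)} = 4 V^{2}$ ($s{\left(V \right)} = 2 V 2 V = 4 V^{2}$)
$p = 79445$ ($p = \left(-8365 + 4866\right) + 4 \left(-144\right)^{2} = -3499 + 4 \cdot 20736 = -3499 + 82944 = 79445$)
$\frac{p}{\left(4786 - 13920\right) \frac{1}{-32820 + 2794}} = \frac{79445}{\left(4786 - 13920\right) \frac{1}{-32820 + 2794}} = \frac{79445}{\left(-9134\right) \frac{1}{-30026}} = \frac{79445}{\left(-9134\right) \left(- \frac{1}{30026}\right)} = \frac{79445}{\frac{4567}{15013}} = 79445 \cdot \frac{15013}{4567} = \frac{1192707785}{4567}$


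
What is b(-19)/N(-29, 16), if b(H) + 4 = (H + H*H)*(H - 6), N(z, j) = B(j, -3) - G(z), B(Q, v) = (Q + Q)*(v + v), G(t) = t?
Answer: 8554/163 ≈ 52.479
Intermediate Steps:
B(Q, v) = 4*Q*v (B(Q, v) = (2*Q)*(2*v) = 4*Q*v)
N(z, j) = -z - 12*j (N(z, j) = 4*j*(-3) - z = -12*j - z = -z - 12*j)
b(H) = -4 + (-6 + H)*(H + H²) (b(H) = -4 + (H + H*H)*(H - 6) = -4 + (H + H²)*(-6 + H) = -4 + (-6 + H)*(H + H²))
b(-19)/N(-29, 16) = (-4 + (-19)³ - 6*(-19) - 5*(-19)²)/(-1*(-29) - 12*16) = (-4 - 6859 + 114 - 5*361)/(29 - 192) = (-4 - 6859 + 114 - 1805)/(-163) = -8554*(-1/163) = 8554/163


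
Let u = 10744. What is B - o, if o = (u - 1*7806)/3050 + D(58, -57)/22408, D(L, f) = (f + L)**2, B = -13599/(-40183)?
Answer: -858071486691/1373141512600 ≈ -0.62490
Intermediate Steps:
B = 13599/40183 (B = -13599*(-1/40183) = 13599/40183 ≈ 0.33843)
D(L, f) = (L + f)**2
o = 32918877/34172200 (o = (10744 - 1*7806)/3050 + (58 - 57)**2/22408 = (10744 - 7806)*(1/3050) + 1**2*(1/22408) = 2938*(1/3050) + 1*(1/22408) = 1469/1525 + 1/22408 = 32918877/34172200 ≈ 0.96332)
B - o = 13599/40183 - 1*32918877/34172200 = 13599/40183 - 32918877/34172200 = -858071486691/1373141512600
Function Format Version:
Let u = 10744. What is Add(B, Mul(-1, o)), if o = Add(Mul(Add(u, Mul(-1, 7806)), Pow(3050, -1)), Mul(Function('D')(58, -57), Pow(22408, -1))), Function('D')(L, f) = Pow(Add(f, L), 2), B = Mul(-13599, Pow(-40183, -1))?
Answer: Rational(-858071486691, 1373141512600) ≈ -0.62490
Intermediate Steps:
B = Rational(13599, 40183) (B = Mul(-13599, Rational(-1, 40183)) = Rational(13599, 40183) ≈ 0.33843)
Function('D')(L, f) = Pow(Add(L, f), 2)
o = Rational(32918877, 34172200) (o = Add(Mul(Add(10744, Mul(-1, 7806)), Pow(3050, -1)), Mul(Pow(Add(58, -57), 2), Pow(22408, -1))) = Add(Mul(Add(10744, -7806), Rational(1, 3050)), Mul(Pow(1, 2), Rational(1, 22408))) = Add(Mul(2938, Rational(1, 3050)), Mul(1, Rational(1, 22408))) = Add(Rational(1469, 1525), Rational(1, 22408)) = Rational(32918877, 34172200) ≈ 0.96332)
Add(B, Mul(-1, o)) = Add(Rational(13599, 40183), Mul(-1, Rational(32918877, 34172200))) = Add(Rational(13599, 40183), Rational(-32918877, 34172200)) = Rational(-858071486691, 1373141512600)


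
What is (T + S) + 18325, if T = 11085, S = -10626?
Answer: 18784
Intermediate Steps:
(T + S) + 18325 = (11085 - 10626) + 18325 = 459 + 18325 = 18784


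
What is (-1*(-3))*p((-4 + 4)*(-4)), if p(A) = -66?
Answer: -198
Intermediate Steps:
(-1*(-3))*p((-4 + 4)*(-4)) = -1*(-3)*(-66) = 3*(-66) = -198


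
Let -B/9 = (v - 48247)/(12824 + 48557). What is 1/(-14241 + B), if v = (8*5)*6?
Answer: -61381/873694758 ≈ -7.0255e-5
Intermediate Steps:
v = 240 (v = 40*6 = 240)
B = 432063/61381 (B = -9*(240 - 48247)/(12824 + 48557) = -(-432063)/61381 = -9*(-48007/61381) = 432063/61381 ≈ 7.0390)
1/(-14241 + B) = 1/(-14241 + 432063/61381) = 1/(-873694758/61381) = -61381/873694758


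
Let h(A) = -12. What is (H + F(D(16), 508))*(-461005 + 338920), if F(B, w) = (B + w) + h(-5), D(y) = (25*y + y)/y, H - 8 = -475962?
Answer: 58043115720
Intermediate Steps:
H = -475954 (H = 8 - 475962 = -475954)
D(y) = 26 (D(y) = (26*y)/y = 26)
F(B, w) = -12 + B + w (F(B, w) = (B + w) - 12 = -12 + B + w)
(H + F(D(16), 508))*(-461005 + 338920) = (-475954 + (-12 + 26 + 508))*(-461005 + 338920) = (-475954 + 522)*(-122085) = -475432*(-122085) = 58043115720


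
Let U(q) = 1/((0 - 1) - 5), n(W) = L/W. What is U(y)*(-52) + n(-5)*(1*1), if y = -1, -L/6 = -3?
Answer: 76/15 ≈ 5.0667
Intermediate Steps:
L = 18 (L = -6*(-3) = 18)
n(W) = 18/W
U(q) = -1/6 (U(q) = 1/(-1 - 5) = 1/(-6) = -1/6)
U(y)*(-52) + n(-5)*(1*1) = -1/6*(-52) + (18/(-5))*(1*1) = 26/3 + (18*(-1/5))*1 = 26/3 - 18/5*1 = 26/3 - 18/5 = 76/15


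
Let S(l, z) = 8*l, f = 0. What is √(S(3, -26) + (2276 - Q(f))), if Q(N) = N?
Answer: 10*√23 ≈ 47.958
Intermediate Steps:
√(S(3, -26) + (2276 - Q(f))) = √(8*3 + (2276 - 1*0)) = √(24 + (2276 + 0)) = √(24 + 2276) = √2300 = 10*√23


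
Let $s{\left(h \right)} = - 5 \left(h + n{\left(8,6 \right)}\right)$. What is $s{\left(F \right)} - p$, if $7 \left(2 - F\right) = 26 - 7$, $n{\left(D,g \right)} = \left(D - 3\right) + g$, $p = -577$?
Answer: $\frac{3679}{7} \approx 525.57$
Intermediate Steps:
$n{\left(D,g \right)} = -3 + D + g$ ($n{\left(D,g \right)} = \left(-3 + D\right) + g = -3 + D + g$)
$F = - \frac{5}{7}$ ($F = 2 - \frac{26 - 7}{7} = 2 - \frac{19}{7} = - \frac{5}{7} \approx -0.71429$)
$s{\left(h \right)} = -55 - 5 h$ ($s{\left(h \right)} = - 5 \left(h + \left(-3 + 8 + 6\right)\right) = - 5 \left(h + 11\right) = - 5 \left(11 + h\right) = -55 - 5 h$)
$s{\left(F \right)} - p = \left(-55 - - \frac{25}{7}\right) - -577 = \left(-55 + \frac{25}{7}\right) + 577 = - \frac{360}{7} + 577 = \frac{3679}{7}$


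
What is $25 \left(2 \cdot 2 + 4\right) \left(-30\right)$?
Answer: $-6000$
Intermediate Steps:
$25 \left(2 \cdot 2 + 4\right) \left(-30\right) = 25 \left(4 + 4\right) \left(-30\right) = 25 \cdot 8 \left(-30\right) = 200 \left(-30\right) = -6000$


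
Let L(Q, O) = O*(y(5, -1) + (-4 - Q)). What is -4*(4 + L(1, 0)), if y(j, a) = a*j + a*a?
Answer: -16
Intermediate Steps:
y(j, a) = a² + a*j (y(j, a) = a*j + a² = a² + a*j)
L(Q, O) = O*(-8 - Q) (L(Q, O) = O*(-(-1 + 5) + (-4 - Q)) = O*(-1*4 + (-4 - Q)) = O*(-4 + (-4 - Q)) = O*(-8 - Q))
-4*(4 + L(1, 0)) = -4*(4 - 1*0*(8 + 1)) = -4*(4 - 1*0*9) = -4*(4 + 0) = -4*4 = -16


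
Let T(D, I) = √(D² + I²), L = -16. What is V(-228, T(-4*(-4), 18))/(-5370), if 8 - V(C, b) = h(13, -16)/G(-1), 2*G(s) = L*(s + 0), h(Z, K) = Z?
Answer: -17/14320 ≈ -0.0011872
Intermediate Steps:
G(s) = -8*s (G(s) = (-16*(s + 0))/2 = (-16*s)/2 = -8*s)
V(C, b) = 51/8 (V(C, b) = 8 - 13/((-8*(-1))) = 8 - 13/8 = 51/8)
V(-228, T(-4*(-4), 18))/(-5370) = (51/8)/(-5370) = (51/8)*(-1/5370) = -17/14320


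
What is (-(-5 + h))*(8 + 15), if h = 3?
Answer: 46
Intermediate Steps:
(-(-5 + h))*(8 + 15) = (-(-5 + 3))*(8 + 15) = -1*(-2)*23 = 2*23 = 46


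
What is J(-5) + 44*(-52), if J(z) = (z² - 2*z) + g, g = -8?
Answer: -2261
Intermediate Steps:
J(z) = -8 + z² - 2*z (J(z) = (z² - 2*z) - 8 = -8 + z² - 2*z)
J(-5) + 44*(-52) = (-8 + (-5)² - 2*(-5)) + 44*(-52) = (-8 + 25 + 10) - 2288 = 27 - 2288 = -2261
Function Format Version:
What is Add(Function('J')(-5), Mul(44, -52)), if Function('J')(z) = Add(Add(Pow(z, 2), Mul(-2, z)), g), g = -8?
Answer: -2261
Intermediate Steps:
Function('J')(z) = Add(-8, Pow(z, 2), Mul(-2, z)) (Function('J')(z) = Add(Add(Pow(z, 2), Mul(-2, z)), -8) = Add(-8, Pow(z, 2), Mul(-2, z)))
Add(Function('J')(-5), Mul(44, -52)) = Add(Add(-8, Pow(-5, 2), Mul(-2, -5)), Mul(44, -52)) = Add(Add(-8, 25, 10), -2288) = Add(27, -2288) = -2261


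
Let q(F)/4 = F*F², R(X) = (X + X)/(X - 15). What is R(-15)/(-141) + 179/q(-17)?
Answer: -44891/2770932 ≈ -0.016201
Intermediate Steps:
R(X) = 2*X/(-15 + X) (R(X) = (2*X)/(-15 + X) = 2*X/(-15 + X))
q(F) = 4*F³ (q(F) = 4*(F*F²) = 4*F³)
R(-15)/(-141) + 179/q(-17) = (2*(-15)/(-15 - 15))/(-141) + 179/((4*(-17)³)) = (2*(-15)/(-30))*(-1/141) + 179/((4*(-4913))) = (2*(-15)*(-1/30))*(-1/141) + 179/(-19652) = 1*(-1/141) + 179*(-1/19652) = -1/141 - 179/19652 = -44891/2770932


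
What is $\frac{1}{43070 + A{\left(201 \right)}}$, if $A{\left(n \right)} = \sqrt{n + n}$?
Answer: $\frac{21535}{927512249} - \frac{\sqrt{402}}{1855024498} \approx 2.3207 \cdot 10^{-5}$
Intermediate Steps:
$A{\left(n \right)} = \sqrt{2} \sqrt{n}$ ($A{\left(n \right)} = \sqrt{2 n} = \sqrt{2} \sqrt{n}$)
$\frac{1}{43070 + A{\left(201 \right)}} = \frac{1}{43070 + \sqrt{2} \sqrt{201}} = \frac{1}{43070 + \sqrt{402}}$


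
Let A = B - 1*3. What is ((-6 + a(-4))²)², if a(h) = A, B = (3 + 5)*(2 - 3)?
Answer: 83521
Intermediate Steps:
B = -8 (B = 8*(-1) = -8)
A = -11 (A = -8 - 1*3 = -8 - 3 = -11)
a(h) = -11
((-6 + a(-4))²)² = ((-6 - 11)²)² = ((-17)²)² = 289² = 83521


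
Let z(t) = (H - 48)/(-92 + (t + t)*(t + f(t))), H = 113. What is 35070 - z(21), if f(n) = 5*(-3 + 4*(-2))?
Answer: 10661293/304 ≈ 35070.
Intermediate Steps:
f(n) = -55 (f(n) = 5*(-3 - 8) = 5*(-11) = -55)
z(t) = 65/(-92 + 2*t*(-55 + t)) (z(t) = (113 - 48)/(-92 + (t + t)*(t - 55)) = 65/(-92 + (2*t)*(-55 + t)) = 65/(-92 + 2*t*(-55 + t)))
35070 - z(21) = 35070 - 65/(2*(-46 + 21² - 55*21)) = 35070 - 65/(2*(-46 + 441 - 1155)) = 35070 - 65/(2*(-760)) = 35070 - 65*(-1)/(2*760) = 35070 - 1*(-13/304) = 35070 + 13/304 = 10661293/304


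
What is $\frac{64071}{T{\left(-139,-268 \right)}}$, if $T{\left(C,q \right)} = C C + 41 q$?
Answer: $\frac{64071}{8333} \approx 7.6888$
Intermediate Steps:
$T{\left(C,q \right)} = C^{2} + 41 q$
$\frac{64071}{T{\left(-139,-268 \right)}} = \frac{64071}{\left(-139\right)^{2} + 41 \left(-268\right)} = \frac{64071}{19321 - 10988} = \frac{64071}{8333}$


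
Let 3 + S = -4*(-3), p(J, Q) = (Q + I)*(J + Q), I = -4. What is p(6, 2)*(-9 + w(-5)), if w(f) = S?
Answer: 0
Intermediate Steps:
p(J, Q) = (-4 + Q)*(J + Q) (p(J, Q) = (Q - 4)*(J + Q) = (-4 + Q)*(J + Q))
S = 9 (S = -3 - 4*(-3) = -3 + 12 = 9)
w(f) = 9
p(6, 2)*(-9 + w(-5)) = (2**2 - 4*6 - 4*2 + 6*2)*(-9 + 9) = (4 - 24 - 8 + 12)*0 = -16*0 = 0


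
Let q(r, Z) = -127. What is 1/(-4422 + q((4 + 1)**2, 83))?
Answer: -1/4549 ≈ -0.00021983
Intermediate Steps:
1/(-4422 + q((4 + 1)**2, 83)) = 1/(-4422 - 127) = 1/(-4549) = -1/4549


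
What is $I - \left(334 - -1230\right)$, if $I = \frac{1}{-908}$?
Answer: $- \frac{1420113}{908} \approx -1564.0$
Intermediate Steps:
$I = - \frac{1}{908} \approx -0.0011013$
$I - \left(334 - -1230\right) = - \frac{1}{908} - \left(334 - -1230\right) = - \frac{1}{908} - \left(334 + 1230\right) = - \frac{1}{908} - 1564 = - \frac{1420113}{908}$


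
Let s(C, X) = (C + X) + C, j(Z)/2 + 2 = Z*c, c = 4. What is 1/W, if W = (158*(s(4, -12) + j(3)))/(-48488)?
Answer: -6061/316 ≈ -19.180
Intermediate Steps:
j(Z) = -4 + 8*Z (j(Z) = -4 + 2*(Z*4) = -4 + 2*(4*Z) = -4 + 8*Z)
s(C, X) = X + 2*C
W = -316/6061 (W = (158*((-12 + 2*4) + (-4 + 8*3)))/(-48488) = (158*((-12 + 8) + (-4 + 24)))*(-1/48488) = (158*(-4 + 20))*(-1/48488) = (158*16)*(-1/48488) = 2528*(-1/48488) = -316/6061 ≈ -0.052137)
1/W = 1/(-316/6061) = -6061/316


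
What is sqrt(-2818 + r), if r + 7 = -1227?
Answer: 2*I*sqrt(1013) ≈ 63.655*I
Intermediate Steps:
r = -1234 (r = -7 - 1227 = -1234)
sqrt(-2818 + r) = sqrt(-2818 - 1234) = sqrt(-4052) = 2*I*sqrt(1013)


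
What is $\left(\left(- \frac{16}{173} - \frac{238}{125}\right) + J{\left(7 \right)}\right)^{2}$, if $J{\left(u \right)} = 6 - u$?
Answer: $\frac{4198910401}{467640625} \approx 8.9789$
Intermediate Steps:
$\left(\left(- \frac{16}{173} - \frac{238}{125}\right) + J{\left(7 \right)}\right)^{2} = \left(\left(- \frac{16}{173} - \frac{238}{125}\right) + \left(6 - 7\right)\right)^{2} = \left(\left(\left(-16\right) \frac{1}{173} - \frac{238}{125}\right) + \left(6 - 7\right)\right)^{2} = \left(\left(- \frac{16}{173} - \frac{238}{125}\right) - 1\right)^{2} = \left(- \frac{43174}{21625} - 1\right)^{2} = \left(- \frac{64799}{21625}\right)^{2} = \frac{4198910401}{467640625}$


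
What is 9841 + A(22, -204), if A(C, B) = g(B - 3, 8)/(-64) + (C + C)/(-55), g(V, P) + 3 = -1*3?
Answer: 1574447/160 ≈ 9840.3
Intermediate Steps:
g(V, P) = -6 (g(V, P) = -3 - 1*3 = -3 - 3 = -6)
A(C, B) = 3/32 - 2*C/55 (A(C, B) = -6/(-64) + (C + C)/(-55) = -6*(-1/64) + (2*C)*(-1/55) = 3/32 - 2*C/55)
9841 + A(22, -204) = 9841 + (3/32 - 2/55*22) = 9841 + (3/32 - 4/5) = 9841 - 113/160 = 1574447/160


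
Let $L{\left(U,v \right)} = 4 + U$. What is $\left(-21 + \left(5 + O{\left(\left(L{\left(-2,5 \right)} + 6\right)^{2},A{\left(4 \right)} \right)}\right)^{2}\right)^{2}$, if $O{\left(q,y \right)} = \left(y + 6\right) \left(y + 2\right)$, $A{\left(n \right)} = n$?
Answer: $17673616$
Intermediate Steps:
$O{\left(q,y \right)} = \left(2 + y\right) \left(6 + y\right)$ ($O{\left(q,y \right)} = \left(6 + y\right) \left(2 + y\right) = \left(2 + y\right) \left(6 + y\right)$)
$\left(-21 + \left(5 + O{\left(\left(L{\left(-2,5 \right)} + 6\right)^{2},A{\left(4 \right)} \right)}\right)^{2}\right)^{2} = \left(-21 + \left(5 + \left(12 + 4^{2} + 8 \cdot 4\right)\right)^{2}\right)^{2} = \left(-21 + \left(5 + \left(12 + 16 + 32\right)\right)^{2}\right)^{2} = \left(-21 + \left(5 + 60\right)^{2}\right)^{2} = \left(-21 + 65^{2}\right)^{2} = \left(-21 + 4225\right)^{2} = 4204^{2} = 17673616$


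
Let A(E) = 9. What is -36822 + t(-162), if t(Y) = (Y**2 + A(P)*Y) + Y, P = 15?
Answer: -12198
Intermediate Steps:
t(Y) = Y**2 + 10*Y (t(Y) = (Y**2 + 9*Y) + Y = Y**2 + 10*Y)
-36822 + t(-162) = -36822 - 162*(10 - 162) = -36822 - 162*(-152) = -36822 + 24624 = -12198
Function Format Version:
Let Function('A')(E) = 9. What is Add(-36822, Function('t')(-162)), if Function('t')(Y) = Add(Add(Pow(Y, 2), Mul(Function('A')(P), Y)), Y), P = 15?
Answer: -12198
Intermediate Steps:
Function('t')(Y) = Add(Pow(Y, 2), Mul(10, Y)) (Function('t')(Y) = Add(Add(Pow(Y, 2), Mul(9, Y)), Y) = Add(Pow(Y, 2), Mul(10, Y)))
Add(-36822, Function('t')(-162)) = Add(-36822, Mul(-162, Add(10, -162))) = Add(-36822, Mul(-162, -152)) = Add(-36822, 24624) = -12198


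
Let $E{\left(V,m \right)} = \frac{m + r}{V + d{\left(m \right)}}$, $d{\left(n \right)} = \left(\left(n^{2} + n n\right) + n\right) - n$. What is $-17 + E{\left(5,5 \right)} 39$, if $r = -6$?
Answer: $- \frac{974}{55} \approx -17.709$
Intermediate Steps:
$d{\left(n \right)} = 2 n^{2}$ ($d{\left(n \right)} = \left(\left(n^{2} + n^{2}\right) + n\right) - n = \left(2 n^{2} + n\right) - n = \left(n + 2 n^{2}\right) - n = 2 n^{2}$)
$E{\left(V,m \right)} = \frac{-6 + m}{V + 2 m^{2}}$ ($E{\left(V,m \right)} = \frac{m - 6}{V + 2 m^{2}} = \frac{-6 + m}{V + 2 m^{2}}$)
$-17 + E{\left(5,5 \right)} 39 = -17 + \frac{-6 + 5}{5 + 2 \cdot 5^{2}} \cdot 39 = -17 + \frac{1}{5 + 2 \cdot 25} \left(-1\right) 39 = -17 + \frac{1}{5 + 50} \left(-1\right) 39 = -17 + \frac{1}{55} \left(-1\right) 39 = -17 - \frac{39}{55} = - \frac{974}{55}$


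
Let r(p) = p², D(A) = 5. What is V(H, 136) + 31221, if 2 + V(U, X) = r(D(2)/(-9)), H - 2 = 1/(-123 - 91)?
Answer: 2528764/81 ≈ 31219.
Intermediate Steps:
H = 427/214 (H = 2 + 1/(-123 - 91) = 2 + 1/(-214) = 2 - 1/214 = 427/214 ≈ 1.9953)
V(U, X) = -137/81 (V(U, X) = -2 + (5/(-9))² = -2 + (5*(-⅑))² = -2 + (-5/9)² = -2 + 25/81 = -137/81)
V(H, 136) + 31221 = -137/81 + 31221 = 2528764/81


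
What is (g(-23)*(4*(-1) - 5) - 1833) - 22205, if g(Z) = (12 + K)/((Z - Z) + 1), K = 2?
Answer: -24164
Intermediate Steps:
g(Z) = 14 (g(Z) = (12 + 2)/((Z - Z) + 1) = 14/(0 + 1) = 14/1 = 14*1 = 14)
(g(-23)*(4*(-1) - 5) - 1833) - 22205 = (14*(4*(-1) - 5) - 1833) - 22205 = (14*(-4 - 5) - 1833) - 22205 = (14*(-9) - 1833) - 22205 = (-126 - 1833) - 22205 = -1959 - 22205 = -24164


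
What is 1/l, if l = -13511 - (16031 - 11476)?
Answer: -1/18066 ≈ -5.5353e-5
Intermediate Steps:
l = -18066 (l = -13511 - 1*4555 = -13511 - 4555 = -18066)
1/l = 1/(-18066) = -1/18066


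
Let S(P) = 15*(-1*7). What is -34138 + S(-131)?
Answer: -34243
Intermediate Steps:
S(P) = -105 (S(P) = 15*(-7) = -105)
-34138 + S(-131) = -34138 - 105 = -34243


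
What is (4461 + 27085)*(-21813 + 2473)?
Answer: -610099640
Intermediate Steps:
(4461 + 27085)*(-21813 + 2473) = 31546*(-19340) = -610099640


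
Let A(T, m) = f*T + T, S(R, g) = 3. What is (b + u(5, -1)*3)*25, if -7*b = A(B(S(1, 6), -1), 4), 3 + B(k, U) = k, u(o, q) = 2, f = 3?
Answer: 150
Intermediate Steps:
B(k, U) = -3 + k
A(T, m) = 4*T (A(T, m) = 3*T + T = 4*T)
b = 0 (b = -4*(-3 + 3)/7 = -4*0/7 = -⅐*0 = 0)
(b + u(5, -1)*3)*25 = (0 + 2*3)*25 = (0 + 6)*25 = 6*25 = 150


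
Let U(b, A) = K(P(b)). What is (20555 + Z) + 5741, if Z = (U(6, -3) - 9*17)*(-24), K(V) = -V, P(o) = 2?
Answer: 30016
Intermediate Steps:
U(b, A) = -2 (U(b, A) = -1*2 = -2)
Z = 3720 (Z = (-2 - 9*17)*(-24) = (-2 - 153)*(-24) = -155*(-24) = 3720)
(20555 + Z) + 5741 = (20555 + 3720) + 5741 = 24275 + 5741 = 30016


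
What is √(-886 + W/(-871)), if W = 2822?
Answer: 8*I*√10540842/871 ≈ 29.82*I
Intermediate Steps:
√(-886 + W/(-871)) = √(-886 + 2822/(-871)) = √(-886 + 2822*(-1/871)) = √(-886 - 2822/871) = √(-774528/871) = 8*I*√10540842/871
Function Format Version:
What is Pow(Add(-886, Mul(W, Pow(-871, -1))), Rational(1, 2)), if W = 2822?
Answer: Mul(Rational(8, 871), I, Pow(10540842, Rational(1, 2))) ≈ Mul(29.820, I)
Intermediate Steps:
Pow(Add(-886, Mul(W, Pow(-871, -1))), Rational(1, 2)) = Pow(Add(-886, Mul(2822, Pow(-871, -1))), Rational(1, 2)) = Pow(Add(-886, Mul(2822, Rational(-1, 871))), Rational(1, 2)) = Pow(Add(-886, Rational(-2822, 871)), Rational(1, 2)) = Pow(Rational(-774528, 871), Rational(1, 2)) = Mul(Rational(8, 871), I, Pow(10540842, Rational(1, 2)))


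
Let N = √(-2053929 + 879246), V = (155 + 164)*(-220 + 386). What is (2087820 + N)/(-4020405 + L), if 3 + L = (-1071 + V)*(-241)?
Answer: -2087820/16524211 - I*√1174683/16524211 ≈ -0.12635 - 6.559e-5*I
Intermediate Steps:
V = 52954 (V = 319*166 = 52954)
N = I*√1174683 (N = √(-1174683) = I*√1174683 ≈ 1083.8*I)
L = -12503806 (L = -3 + (-1071 + 52954)*(-241) = -3 + 51883*(-241) = -3 - 12503803 = -12503806)
(2087820 + N)/(-4020405 + L) = (2087820 + I*√1174683)/(-4020405 - 12503806) = (2087820 + I*√1174683)/(-16524211) = (2087820 + I*√1174683)*(-1/16524211) = -2087820/16524211 - I*√1174683/16524211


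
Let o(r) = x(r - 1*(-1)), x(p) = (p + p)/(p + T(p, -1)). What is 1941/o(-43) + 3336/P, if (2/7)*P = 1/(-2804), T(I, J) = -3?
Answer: -10686291/4 ≈ -2.6716e+6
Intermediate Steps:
x(p) = 2*p/(-3 + p) (x(p) = (p + p)/(p - 3) = (2*p)/(-3 + p) = 2*p/(-3 + p))
P = -7/5608 (P = (7/2)/(-2804) = (7/2)*(-1/2804) = -7/5608 ≈ -0.0012482)
o(r) = 2*(1 + r)/(-2 + r) (o(r) = 2*(r - 1*(-1))/(-3 + (r - 1*(-1))) = 2*(r + 1)/(-3 + (r + 1)) = 2*(1 + r)/(-3 + (1 + r)) = 2*(1 + r)/(-2 + r))
1941/o(-43) + 3336/P = 1941/((2*(1 - 43)/(-2 - 43))) + 3336/(-7/5608) = 1941/((2*(-42)/(-45))) + 3336*(-5608/7) = 1941/((2*(-1/45)*(-42))) - 18708288/7 = 1941/(28/15) - 18708288/7 = 1941*(15/28) - 18708288/7 = 29115/28 - 18708288/7 = -10686291/4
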